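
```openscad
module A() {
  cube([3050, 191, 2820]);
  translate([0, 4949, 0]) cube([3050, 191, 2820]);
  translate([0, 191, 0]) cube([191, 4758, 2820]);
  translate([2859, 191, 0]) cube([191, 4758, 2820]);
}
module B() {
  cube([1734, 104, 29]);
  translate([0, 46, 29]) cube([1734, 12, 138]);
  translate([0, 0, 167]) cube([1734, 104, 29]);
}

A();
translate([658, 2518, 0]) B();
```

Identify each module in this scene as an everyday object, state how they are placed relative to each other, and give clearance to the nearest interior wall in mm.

A is a house frame. B is an I-beam. The I-beam sits inside the house frame, centred. The clearance to the nearest interior wall is 467 mm.

Clearances: x = 467, y = 2327; minimum 467 mm.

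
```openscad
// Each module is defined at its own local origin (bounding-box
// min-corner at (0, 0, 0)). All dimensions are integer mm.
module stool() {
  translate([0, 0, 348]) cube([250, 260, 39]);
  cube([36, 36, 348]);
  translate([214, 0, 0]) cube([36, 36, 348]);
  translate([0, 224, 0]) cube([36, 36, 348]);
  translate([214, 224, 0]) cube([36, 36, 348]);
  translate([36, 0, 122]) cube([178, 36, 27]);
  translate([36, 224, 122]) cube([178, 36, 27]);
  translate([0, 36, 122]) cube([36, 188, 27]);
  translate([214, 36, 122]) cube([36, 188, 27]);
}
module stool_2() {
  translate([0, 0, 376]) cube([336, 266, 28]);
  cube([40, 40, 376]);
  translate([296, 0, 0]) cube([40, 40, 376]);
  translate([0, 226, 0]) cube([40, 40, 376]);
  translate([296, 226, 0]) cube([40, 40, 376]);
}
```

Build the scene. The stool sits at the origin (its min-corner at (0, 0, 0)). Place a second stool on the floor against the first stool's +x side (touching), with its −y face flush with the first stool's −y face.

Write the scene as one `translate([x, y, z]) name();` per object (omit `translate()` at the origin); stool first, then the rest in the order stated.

stool();
translate([250, 0, 0]) stool_2();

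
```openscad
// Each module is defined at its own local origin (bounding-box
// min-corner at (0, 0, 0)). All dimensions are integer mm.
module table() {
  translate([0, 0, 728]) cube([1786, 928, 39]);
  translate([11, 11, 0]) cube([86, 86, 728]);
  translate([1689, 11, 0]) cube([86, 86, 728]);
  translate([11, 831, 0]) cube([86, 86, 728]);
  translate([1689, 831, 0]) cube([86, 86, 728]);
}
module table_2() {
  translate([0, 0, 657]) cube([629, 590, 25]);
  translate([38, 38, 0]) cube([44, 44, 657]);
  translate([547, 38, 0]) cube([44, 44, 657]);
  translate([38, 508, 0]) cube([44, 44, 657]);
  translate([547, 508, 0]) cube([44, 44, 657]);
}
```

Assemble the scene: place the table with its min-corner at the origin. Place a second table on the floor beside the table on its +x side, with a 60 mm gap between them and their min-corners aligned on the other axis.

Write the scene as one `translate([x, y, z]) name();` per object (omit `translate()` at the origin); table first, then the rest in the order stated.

table();
translate([1846, 0, 0]) table_2();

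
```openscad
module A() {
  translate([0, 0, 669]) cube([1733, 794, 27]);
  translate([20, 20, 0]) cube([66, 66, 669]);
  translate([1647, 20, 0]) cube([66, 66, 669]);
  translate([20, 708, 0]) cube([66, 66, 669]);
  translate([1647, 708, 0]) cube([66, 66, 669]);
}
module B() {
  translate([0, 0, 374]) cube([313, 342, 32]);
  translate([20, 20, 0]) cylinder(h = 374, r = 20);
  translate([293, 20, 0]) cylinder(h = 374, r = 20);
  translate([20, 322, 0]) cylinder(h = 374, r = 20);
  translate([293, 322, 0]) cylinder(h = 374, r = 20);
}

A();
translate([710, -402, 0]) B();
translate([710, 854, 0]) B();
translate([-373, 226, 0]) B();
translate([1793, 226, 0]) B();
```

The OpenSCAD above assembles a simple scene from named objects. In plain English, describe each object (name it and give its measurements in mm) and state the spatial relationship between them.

A is a rectangular dining table. The top is 1733×794×27 mm with its upper surface at z = 696 mm. It stands on four 66×66 mm square legs, each inset 20 mm from the nearest pair of top edges, running from the floor to the underside of the top.

B is a four-legged stool. The seat is 313×342 mm, 32 mm thick, top at z = 406 mm. It stands on four round legs, each 40 mm in diameter, from z = 0 to the seat underside, each leg's axis is inset half a diameter from the nearest pair of seat edges (so the leg's bounding box is flush with the corner).

Four stools sit around the table at the −y, +y, −x, +x sides.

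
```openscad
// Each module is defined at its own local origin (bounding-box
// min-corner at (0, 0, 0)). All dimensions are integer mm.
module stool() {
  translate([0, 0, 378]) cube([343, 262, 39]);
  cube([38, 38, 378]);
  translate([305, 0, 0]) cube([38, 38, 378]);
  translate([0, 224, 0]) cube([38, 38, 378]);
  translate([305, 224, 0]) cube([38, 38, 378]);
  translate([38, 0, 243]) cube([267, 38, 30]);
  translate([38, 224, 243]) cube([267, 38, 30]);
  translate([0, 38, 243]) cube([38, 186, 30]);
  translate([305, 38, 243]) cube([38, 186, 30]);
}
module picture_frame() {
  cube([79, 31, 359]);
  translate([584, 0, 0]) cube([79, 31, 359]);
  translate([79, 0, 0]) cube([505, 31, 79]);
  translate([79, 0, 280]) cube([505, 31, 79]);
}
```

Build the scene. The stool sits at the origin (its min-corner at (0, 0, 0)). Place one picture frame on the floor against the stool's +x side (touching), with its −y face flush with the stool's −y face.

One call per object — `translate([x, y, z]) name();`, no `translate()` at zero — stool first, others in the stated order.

stool();
translate([343, 0, 0]) picture_frame();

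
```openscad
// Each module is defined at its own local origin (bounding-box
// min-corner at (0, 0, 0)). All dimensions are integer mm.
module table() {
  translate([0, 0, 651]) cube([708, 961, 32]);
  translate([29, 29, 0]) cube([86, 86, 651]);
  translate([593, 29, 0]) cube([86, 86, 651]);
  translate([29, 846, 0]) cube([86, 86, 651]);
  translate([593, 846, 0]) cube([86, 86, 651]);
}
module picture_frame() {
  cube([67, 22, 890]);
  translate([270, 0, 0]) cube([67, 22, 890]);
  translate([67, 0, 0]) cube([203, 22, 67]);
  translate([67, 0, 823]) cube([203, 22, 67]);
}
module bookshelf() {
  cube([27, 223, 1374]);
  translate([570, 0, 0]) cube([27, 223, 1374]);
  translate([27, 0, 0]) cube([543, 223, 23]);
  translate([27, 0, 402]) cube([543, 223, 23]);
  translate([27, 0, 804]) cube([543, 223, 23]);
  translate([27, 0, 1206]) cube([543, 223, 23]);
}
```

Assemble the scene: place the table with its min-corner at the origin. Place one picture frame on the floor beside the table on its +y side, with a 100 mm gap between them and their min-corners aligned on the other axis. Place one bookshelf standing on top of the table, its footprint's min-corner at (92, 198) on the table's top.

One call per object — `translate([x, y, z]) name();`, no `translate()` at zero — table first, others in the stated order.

table();
translate([0, 1061, 0]) picture_frame();
translate([92, 198, 683]) bookshelf();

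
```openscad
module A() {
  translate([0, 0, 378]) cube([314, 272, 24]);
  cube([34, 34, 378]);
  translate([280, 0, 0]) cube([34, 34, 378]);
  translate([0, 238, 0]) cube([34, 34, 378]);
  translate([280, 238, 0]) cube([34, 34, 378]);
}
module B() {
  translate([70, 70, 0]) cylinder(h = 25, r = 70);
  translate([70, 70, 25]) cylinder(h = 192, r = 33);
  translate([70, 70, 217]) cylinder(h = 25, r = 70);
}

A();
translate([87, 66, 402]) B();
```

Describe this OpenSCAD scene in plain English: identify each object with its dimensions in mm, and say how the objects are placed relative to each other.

A is a four-legged stool. The seat is a 314×272×24 mm slab whose top surface is at z = 402 mm; four square legs, each 34×34 mm in cross-section, run from the floor (z = 0) to the underside of the seat, each flush with a corner of the seat.

B is a spool: two coaxial disc flanges of radius 70 mm and thickness 25 mm, joined by a core cylinder of radius 33 mm and height 192 mm. The lower flange rests on z = 0 and the three cylinders share a vertical axis.

The spool is on top of the stool, centred.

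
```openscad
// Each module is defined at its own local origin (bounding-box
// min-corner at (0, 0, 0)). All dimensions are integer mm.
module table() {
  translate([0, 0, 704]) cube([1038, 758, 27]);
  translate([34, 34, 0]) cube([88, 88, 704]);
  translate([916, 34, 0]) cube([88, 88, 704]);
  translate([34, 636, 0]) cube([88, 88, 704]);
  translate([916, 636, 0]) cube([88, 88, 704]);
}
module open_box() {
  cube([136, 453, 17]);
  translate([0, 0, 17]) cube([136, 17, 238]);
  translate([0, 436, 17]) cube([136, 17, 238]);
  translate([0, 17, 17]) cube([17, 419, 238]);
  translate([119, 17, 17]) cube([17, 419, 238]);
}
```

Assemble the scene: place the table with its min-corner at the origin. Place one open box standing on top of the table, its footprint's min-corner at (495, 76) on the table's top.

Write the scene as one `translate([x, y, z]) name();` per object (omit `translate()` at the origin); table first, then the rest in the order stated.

table();
translate([495, 76, 731]) open_box();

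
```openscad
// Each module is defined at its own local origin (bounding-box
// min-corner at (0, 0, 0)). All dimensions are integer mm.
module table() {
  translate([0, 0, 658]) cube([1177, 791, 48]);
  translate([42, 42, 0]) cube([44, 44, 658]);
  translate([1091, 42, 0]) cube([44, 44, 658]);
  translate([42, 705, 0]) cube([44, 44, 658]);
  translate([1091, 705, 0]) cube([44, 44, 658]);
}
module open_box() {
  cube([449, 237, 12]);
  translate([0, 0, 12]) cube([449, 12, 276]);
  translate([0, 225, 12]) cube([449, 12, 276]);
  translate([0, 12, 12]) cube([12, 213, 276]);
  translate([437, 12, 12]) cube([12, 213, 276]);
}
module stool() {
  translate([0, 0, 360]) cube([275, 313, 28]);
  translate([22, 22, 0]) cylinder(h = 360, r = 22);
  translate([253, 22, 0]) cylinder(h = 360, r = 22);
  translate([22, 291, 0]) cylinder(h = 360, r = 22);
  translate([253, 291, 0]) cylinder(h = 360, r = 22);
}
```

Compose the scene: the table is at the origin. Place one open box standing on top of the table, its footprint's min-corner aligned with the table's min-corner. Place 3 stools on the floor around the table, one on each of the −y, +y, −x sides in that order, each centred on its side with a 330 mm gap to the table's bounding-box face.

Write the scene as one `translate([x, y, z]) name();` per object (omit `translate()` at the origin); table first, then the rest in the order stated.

table();
translate([0, 0, 706]) open_box();
translate([451, -643, 0]) stool();
translate([451, 1121, 0]) stool();
translate([-605, 239, 0]) stool();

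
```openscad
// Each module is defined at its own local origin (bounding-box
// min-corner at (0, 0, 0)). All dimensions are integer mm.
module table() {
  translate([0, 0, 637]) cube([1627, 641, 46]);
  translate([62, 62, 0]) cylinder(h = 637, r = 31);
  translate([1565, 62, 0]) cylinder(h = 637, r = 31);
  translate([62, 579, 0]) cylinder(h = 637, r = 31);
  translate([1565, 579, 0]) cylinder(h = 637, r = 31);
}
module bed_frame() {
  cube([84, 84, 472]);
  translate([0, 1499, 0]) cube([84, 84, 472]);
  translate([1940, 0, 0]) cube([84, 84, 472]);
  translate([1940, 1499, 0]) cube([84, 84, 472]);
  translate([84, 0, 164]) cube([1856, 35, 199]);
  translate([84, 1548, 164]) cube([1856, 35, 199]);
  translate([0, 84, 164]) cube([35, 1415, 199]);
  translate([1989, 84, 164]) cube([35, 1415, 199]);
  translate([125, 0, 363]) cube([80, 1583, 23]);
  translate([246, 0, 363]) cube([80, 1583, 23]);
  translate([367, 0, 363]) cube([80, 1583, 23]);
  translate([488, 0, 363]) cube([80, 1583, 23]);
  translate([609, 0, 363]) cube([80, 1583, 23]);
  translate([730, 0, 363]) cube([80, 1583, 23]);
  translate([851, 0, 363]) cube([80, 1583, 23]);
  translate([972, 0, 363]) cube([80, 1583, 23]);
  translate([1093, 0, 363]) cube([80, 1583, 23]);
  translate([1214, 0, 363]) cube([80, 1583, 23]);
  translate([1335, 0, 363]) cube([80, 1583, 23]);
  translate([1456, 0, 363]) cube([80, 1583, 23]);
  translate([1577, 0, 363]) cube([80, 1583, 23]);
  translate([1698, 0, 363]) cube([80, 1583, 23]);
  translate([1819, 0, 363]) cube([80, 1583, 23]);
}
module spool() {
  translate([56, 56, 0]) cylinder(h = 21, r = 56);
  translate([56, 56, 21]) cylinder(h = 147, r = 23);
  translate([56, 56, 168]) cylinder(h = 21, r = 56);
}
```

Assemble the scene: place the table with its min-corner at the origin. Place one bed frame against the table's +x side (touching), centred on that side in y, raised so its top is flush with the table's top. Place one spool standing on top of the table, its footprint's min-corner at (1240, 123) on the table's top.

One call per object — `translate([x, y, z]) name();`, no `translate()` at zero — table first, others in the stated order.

table();
translate([1627, -471, 211]) bed_frame();
translate([1240, 123, 683]) spool();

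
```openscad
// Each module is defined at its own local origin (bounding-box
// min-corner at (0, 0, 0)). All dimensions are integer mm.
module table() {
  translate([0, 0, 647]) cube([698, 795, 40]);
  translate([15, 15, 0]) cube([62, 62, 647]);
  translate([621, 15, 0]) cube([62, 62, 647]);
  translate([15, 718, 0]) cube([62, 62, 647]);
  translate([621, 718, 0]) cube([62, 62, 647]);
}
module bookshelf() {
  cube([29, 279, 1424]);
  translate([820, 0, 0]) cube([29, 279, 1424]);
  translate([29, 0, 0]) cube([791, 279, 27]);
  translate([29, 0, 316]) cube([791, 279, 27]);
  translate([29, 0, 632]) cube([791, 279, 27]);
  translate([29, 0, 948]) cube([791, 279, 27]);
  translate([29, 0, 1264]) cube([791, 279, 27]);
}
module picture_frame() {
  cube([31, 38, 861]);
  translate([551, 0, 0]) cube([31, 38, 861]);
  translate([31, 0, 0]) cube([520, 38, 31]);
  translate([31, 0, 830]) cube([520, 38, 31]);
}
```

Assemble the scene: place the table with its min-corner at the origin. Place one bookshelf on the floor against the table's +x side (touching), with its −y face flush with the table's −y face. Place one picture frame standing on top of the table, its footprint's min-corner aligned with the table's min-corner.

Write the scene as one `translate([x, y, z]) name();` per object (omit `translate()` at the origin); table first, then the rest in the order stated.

table();
translate([698, 0, 0]) bookshelf();
translate([0, 0, 687]) picture_frame();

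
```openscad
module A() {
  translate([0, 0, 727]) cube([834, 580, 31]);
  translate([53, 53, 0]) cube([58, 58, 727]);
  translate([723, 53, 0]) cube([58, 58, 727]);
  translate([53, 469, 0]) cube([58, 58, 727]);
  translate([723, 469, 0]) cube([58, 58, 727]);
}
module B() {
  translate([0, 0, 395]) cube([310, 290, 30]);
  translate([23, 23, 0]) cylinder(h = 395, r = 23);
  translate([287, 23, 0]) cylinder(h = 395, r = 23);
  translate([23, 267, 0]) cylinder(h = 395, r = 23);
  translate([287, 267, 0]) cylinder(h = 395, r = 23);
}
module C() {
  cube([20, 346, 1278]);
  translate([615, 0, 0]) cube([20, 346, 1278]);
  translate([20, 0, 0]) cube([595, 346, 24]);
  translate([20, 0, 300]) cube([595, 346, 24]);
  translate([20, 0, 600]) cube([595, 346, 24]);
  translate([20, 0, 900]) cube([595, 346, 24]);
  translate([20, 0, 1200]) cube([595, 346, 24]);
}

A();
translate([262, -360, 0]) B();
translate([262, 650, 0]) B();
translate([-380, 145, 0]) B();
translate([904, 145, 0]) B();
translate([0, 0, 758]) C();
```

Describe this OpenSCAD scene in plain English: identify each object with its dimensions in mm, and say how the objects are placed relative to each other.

A is a table: top 834 mm (x) × 580 mm (y), 31 mm thick, upper face at z = 758 mm, on four 58×58 mm square legs, each inset 53 mm from the nearest pair of top edges, running from z = 0 to the bottom of the top.

B is a simple wooden stool: a rectangular seat 310 mm (x) by 290 mm (y), 30 mm thick, top face at z = 425 mm, on four round legs, each 46 mm in diameter. The legs rest on z = 0, each leg's axis is inset half a diameter from the nearest pair of seat edges (so the leg's bounding box is flush with the corner).

C is a bookshelf 635 mm wide overall, 346 mm deep and 1278 mm tall. The two sides are 20 mm thick vertical panels. 5 horizontal shelves of 24 mm thickness span between the inner faces of the sides; the lowest shelf sits on the floor and shelves are stacked with a clear vertical gap of 276 mm between each pair.

Four stools sit around the table at the −y, +y, −x, +x sides. The bookshelf is on top of the table.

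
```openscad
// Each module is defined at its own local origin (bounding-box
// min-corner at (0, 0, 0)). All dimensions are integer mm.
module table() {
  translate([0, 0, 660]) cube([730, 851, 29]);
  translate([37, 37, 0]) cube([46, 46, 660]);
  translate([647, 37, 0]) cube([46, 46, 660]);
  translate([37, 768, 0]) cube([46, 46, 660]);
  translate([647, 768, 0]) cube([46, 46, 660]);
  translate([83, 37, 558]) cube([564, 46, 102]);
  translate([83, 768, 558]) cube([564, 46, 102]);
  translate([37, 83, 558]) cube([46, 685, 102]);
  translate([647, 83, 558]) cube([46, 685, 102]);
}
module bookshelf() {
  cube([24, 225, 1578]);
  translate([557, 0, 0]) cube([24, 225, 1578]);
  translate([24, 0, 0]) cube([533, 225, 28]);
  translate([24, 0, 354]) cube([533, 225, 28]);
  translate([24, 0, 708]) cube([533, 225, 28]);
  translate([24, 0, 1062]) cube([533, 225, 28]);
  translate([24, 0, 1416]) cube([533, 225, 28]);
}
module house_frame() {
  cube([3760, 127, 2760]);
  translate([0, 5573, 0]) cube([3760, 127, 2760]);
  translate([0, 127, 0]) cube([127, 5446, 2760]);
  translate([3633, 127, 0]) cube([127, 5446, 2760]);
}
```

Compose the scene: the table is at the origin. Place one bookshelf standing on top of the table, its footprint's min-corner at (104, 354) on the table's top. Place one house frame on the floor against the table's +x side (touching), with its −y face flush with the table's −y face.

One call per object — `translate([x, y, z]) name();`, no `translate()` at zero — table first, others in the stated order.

table();
translate([104, 354, 689]) bookshelf();
translate([730, 0, 0]) house_frame();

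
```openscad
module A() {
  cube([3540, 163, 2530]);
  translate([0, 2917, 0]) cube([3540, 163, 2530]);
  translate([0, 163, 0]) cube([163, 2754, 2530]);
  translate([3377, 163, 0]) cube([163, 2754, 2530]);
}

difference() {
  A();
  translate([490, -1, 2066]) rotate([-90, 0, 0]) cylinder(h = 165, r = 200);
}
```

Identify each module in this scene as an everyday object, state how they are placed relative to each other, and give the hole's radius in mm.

A is a house frame. The house frame has a circular hole through its front wall. The hole's radius is 200 mm.

The subtracted cylinder has r = 200 mm.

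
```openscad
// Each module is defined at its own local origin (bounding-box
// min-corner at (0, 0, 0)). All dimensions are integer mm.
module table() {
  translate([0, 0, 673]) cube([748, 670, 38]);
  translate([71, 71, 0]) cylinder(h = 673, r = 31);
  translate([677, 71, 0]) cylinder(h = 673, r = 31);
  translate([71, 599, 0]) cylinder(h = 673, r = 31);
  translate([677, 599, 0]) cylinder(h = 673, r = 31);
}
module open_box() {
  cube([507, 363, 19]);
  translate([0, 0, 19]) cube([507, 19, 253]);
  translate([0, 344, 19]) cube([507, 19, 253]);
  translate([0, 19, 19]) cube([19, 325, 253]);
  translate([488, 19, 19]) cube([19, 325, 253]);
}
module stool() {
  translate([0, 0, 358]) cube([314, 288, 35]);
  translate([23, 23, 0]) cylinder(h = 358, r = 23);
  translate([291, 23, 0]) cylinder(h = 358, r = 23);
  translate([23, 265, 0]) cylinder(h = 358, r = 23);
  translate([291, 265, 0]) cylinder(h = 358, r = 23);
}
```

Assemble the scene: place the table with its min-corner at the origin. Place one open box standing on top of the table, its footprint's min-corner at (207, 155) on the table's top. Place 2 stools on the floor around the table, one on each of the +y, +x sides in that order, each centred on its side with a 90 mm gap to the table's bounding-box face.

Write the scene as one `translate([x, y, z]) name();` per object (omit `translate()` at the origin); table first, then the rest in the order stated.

table();
translate([207, 155, 711]) open_box();
translate([217, 760, 0]) stool();
translate([838, 191, 0]) stool();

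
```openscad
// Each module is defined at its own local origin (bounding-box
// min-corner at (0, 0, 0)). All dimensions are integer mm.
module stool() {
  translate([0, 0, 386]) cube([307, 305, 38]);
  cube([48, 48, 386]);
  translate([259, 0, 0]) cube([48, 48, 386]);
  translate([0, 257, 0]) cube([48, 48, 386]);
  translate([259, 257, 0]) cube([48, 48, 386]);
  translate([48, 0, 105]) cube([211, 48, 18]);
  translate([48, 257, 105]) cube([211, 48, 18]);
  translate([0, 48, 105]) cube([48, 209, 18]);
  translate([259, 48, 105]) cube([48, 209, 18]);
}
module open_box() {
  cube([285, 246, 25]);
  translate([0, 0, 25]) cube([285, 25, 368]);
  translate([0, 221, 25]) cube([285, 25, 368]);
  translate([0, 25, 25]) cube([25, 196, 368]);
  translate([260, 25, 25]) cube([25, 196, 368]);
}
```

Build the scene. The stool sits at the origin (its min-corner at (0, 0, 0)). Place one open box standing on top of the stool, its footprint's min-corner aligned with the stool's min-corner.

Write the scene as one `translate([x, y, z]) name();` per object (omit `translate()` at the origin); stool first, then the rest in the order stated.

stool();
translate([0, 0, 424]) open_box();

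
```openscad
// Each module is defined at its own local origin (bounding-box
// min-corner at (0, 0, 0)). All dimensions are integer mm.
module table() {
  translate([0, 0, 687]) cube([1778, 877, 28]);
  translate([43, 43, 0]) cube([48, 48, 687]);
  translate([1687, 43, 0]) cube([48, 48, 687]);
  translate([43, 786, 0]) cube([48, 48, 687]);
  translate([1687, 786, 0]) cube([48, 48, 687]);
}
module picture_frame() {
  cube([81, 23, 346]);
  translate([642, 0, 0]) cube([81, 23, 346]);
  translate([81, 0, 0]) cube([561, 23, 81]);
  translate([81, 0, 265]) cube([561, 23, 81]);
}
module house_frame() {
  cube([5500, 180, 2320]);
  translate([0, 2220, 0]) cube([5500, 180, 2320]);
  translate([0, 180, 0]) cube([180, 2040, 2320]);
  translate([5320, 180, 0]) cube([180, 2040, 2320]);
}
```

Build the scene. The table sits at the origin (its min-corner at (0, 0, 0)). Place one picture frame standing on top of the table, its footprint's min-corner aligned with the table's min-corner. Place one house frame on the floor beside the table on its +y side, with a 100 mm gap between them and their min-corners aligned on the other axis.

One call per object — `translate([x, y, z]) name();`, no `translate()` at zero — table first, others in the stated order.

table();
translate([0, 0, 715]) picture_frame();
translate([0, 977, 0]) house_frame();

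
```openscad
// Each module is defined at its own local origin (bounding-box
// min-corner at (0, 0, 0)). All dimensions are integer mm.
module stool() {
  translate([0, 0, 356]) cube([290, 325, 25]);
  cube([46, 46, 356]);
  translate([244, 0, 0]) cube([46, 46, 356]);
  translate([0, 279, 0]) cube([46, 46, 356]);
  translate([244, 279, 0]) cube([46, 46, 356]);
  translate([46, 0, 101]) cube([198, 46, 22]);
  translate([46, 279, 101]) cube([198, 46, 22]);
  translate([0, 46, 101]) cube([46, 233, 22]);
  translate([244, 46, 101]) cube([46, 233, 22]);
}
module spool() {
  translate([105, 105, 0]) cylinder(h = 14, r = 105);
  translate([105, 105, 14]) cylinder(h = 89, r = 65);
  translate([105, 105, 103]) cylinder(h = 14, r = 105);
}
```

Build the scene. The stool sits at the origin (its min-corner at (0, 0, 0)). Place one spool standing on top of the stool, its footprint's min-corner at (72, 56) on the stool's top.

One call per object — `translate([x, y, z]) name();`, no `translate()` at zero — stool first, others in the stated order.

stool();
translate([72, 56, 381]) spool();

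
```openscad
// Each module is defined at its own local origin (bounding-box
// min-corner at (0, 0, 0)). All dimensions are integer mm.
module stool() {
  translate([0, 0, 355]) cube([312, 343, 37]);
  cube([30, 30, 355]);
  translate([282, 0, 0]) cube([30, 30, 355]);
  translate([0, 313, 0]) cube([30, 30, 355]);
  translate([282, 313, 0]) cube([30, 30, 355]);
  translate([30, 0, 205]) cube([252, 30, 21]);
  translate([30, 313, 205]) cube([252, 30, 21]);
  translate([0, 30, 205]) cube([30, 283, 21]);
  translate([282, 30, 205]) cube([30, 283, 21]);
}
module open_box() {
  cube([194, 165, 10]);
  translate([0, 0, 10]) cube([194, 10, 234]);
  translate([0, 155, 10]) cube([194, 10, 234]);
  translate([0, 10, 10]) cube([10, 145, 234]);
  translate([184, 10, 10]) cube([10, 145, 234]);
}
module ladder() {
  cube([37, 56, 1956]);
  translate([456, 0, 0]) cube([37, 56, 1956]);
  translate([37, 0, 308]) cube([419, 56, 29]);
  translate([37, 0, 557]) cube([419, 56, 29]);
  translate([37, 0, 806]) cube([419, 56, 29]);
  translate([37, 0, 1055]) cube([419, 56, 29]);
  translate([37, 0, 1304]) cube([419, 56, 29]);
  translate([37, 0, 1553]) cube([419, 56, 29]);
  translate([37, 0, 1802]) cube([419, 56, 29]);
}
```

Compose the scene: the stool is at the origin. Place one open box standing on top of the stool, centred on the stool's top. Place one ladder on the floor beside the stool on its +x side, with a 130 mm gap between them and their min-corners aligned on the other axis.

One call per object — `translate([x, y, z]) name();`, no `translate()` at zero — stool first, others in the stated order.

stool();
translate([59, 89, 392]) open_box();
translate([442, 0, 0]) ladder();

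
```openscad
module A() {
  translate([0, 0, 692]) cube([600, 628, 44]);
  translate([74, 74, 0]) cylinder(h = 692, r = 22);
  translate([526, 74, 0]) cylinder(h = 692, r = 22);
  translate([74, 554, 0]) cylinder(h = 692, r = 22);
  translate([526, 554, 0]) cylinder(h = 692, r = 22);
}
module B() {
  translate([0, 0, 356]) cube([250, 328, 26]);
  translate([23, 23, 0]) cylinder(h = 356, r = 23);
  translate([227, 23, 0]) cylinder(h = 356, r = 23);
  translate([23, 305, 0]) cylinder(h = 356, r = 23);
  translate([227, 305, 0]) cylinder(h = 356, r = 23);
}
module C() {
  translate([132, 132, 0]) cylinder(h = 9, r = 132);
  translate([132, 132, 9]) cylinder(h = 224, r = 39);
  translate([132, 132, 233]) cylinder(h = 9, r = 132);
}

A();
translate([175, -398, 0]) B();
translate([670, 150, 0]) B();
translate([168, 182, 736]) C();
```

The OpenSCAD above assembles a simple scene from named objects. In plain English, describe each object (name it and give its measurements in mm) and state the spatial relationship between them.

A is a table with a 600×628 mm rectangular top, 44 mm thick, top surface at z = 736 mm, supported by four round legs of 44 mm diameter, each leg's bounding box inset 52 mm from the nearest pair of top edges, running from the floor.

B is a four-legged stool. The seat is a 250×328×26 mm slab whose top surface is at z = 382 mm; four round legs, each 46 mm in diameter, run from the floor (z = 0) to the underside of the seat, each leg's axis is inset half a diameter from the nearest pair of seat edges (so the leg's bounding box is flush with the corner).

C is a spool: two coaxial disc flanges of radius 132 mm and thickness 9 mm, joined by a core cylinder of radius 39 mm and height 224 mm. The lower flange rests on z = 0 and the three cylinders share a vertical axis.

Two stools sit around the table at the −y, +x sides. The spool is on top of the table, centred.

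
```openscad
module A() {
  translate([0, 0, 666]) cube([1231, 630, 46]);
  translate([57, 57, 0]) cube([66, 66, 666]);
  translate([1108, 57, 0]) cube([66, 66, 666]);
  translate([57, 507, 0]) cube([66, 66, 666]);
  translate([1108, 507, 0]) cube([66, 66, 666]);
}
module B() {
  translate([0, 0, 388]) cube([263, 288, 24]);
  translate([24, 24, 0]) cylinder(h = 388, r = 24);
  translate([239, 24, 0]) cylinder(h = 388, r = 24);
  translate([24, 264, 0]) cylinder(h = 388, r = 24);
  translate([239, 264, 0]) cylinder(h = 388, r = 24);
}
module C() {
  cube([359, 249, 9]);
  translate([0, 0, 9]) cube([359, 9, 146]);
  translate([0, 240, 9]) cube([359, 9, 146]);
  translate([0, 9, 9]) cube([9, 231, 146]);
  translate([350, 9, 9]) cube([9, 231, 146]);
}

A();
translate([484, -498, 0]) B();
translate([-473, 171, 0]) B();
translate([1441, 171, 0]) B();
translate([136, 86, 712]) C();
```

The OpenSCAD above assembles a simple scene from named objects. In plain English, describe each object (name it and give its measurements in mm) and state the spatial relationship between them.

A is a table with a 1231×630 mm rectangular top, 46 mm thick, top surface at z = 712 mm, supported by four 66×66 mm square legs, each inset 57 mm from the nearest pair of top edges, running from the floor.

B is a four-legged stool. The seat is a 263×288×24 mm slab whose top surface is at z = 412 mm; four round legs, each 48 mm in diameter, run from the floor (z = 0) to the underside of the seat, each leg's axis is inset half a diameter from the nearest pair of seat edges (so the leg's bounding box is flush with the corner).

C is an open-topped rectangular box: outside dimensions 359×249×155 mm, with a uniform wall and base thickness of 9 mm. The base is a full 359×249 slab on the floor; four walls sit on top of the base. The front and back walls (the −y and +y sides) span the full width; the two side walls fit between them.

Three stools sit around the table at the −y, −x, +x sides. The open box is on top of the table.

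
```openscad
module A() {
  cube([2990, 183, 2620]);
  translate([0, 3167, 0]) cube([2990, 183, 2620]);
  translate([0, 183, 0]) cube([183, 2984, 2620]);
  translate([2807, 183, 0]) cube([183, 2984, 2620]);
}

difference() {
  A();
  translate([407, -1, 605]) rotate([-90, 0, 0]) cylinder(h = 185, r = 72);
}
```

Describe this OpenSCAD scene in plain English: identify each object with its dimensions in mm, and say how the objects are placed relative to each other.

A is the wall frame of a small rectangular building: four walls, each 2620 mm tall and 183 mm thick, enclosing a footprint 2990 mm (x) by 3350 mm (y) outside-to-outside, with no floor or roof. The front and back walls (the −y and +y sides) span the full width; the two side walls fit between them.

The house frame has a circular hole of radius 72 mm through its front wall, centred at (x = 407, z = 605).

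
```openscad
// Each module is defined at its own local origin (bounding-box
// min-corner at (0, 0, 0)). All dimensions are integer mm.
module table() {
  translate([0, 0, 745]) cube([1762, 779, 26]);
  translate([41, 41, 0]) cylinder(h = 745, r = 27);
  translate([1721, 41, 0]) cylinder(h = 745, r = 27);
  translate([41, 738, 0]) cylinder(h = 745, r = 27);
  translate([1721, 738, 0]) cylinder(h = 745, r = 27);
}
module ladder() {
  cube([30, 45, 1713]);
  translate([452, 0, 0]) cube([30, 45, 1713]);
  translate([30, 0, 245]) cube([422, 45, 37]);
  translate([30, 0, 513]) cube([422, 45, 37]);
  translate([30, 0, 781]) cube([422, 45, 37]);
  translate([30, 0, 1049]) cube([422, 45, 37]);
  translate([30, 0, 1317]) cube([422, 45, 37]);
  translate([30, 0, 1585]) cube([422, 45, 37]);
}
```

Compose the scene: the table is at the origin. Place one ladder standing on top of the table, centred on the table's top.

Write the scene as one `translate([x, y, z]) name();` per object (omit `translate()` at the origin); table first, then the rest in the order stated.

table();
translate([640, 367, 771]) ladder();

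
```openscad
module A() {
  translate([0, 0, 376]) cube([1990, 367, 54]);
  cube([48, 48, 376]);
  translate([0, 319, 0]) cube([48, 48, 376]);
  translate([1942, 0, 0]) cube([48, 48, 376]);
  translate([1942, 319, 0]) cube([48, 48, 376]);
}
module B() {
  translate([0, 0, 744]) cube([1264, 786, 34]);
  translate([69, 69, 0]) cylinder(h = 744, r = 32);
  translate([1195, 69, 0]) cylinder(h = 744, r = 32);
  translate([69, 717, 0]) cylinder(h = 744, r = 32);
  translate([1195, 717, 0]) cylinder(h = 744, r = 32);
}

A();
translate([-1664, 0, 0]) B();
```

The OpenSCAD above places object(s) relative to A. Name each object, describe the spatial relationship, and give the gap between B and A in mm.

A is a bench. B is a table. The table is on the floor beside the bench on its −x side. The gap between the table and the bench is 400 mm.

The table's nearest face is 400 mm from the bench's −x face.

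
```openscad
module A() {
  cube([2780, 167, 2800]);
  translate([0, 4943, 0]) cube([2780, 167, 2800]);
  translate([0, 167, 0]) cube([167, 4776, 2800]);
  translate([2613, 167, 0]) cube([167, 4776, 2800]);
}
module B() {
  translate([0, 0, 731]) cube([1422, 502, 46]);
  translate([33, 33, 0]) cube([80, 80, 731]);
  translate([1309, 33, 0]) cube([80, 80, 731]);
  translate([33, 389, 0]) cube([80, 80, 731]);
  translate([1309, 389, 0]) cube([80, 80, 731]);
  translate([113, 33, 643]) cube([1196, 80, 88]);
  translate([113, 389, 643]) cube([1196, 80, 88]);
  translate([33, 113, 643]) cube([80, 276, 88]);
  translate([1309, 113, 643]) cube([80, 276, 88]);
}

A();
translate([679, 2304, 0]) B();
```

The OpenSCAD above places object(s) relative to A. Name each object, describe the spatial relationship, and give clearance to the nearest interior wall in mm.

A is a house frame. B is a table. The table sits inside the house frame, centred. The clearance to the nearest interior wall is 512 mm.

Clearances: x = 512, y = 2137; minimum 512 mm.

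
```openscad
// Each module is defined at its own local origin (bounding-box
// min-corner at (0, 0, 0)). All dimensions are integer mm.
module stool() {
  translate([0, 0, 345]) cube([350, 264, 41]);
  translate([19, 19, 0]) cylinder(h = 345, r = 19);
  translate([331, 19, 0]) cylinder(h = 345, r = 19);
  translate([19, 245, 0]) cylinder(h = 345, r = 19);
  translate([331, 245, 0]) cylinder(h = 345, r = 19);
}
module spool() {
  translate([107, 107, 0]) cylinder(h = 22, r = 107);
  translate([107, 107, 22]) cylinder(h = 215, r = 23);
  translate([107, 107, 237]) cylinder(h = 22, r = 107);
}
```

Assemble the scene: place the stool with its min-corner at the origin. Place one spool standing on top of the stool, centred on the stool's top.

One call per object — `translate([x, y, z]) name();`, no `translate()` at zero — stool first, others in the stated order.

stool();
translate([68, 25, 386]) spool();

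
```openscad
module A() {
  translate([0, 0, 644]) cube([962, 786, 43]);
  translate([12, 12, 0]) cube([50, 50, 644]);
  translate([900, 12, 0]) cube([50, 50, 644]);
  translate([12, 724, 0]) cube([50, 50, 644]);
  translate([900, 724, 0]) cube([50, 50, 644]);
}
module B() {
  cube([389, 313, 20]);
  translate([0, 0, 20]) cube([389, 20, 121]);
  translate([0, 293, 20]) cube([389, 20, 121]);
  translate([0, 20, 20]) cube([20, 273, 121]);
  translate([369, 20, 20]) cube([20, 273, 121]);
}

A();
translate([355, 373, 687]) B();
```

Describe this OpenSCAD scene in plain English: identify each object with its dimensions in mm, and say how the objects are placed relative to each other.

A is a rectangular dining table. The top is 962×786×43 mm with its upper surface at z = 687 mm. It stands on four 50×50 mm square legs, each inset 12 mm from the nearest pair of top edges, running from the floor to the underside of the top.

B is an open-topped rectangular box: outside dimensions 389×313×141 mm, with a uniform wall and base thickness of 20 mm. The base is a full 389×313 slab on the floor; four walls sit on top of the base. The front and back walls (the −y and +y sides) span the full width; the two side walls fit between them.

The open box is on top of the table.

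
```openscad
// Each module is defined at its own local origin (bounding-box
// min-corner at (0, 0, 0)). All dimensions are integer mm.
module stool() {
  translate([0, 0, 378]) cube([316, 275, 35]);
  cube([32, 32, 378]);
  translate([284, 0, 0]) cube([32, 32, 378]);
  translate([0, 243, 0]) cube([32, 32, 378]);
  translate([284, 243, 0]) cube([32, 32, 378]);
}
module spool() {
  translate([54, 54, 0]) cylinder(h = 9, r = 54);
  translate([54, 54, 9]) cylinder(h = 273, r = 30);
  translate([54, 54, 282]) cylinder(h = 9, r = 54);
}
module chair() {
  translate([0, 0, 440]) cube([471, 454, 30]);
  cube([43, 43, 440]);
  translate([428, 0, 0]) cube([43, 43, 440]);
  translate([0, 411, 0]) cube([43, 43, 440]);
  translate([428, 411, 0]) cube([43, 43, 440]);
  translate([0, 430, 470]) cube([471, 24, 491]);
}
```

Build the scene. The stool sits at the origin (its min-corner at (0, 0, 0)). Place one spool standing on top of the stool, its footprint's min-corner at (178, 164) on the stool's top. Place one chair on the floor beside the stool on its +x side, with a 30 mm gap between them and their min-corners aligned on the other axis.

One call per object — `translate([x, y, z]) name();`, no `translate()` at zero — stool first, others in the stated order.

stool();
translate([178, 164, 413]) spool();
translate([346, 0, 0]) chair();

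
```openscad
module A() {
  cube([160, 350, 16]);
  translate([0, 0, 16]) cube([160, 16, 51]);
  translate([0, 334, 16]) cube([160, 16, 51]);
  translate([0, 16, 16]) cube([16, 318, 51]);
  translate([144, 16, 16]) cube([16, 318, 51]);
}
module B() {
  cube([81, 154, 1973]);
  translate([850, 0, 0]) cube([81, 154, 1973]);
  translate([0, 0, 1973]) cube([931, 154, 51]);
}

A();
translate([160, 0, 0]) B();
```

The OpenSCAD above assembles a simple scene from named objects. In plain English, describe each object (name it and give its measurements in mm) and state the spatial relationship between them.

A is an open storage box with external size 160×350×67 mm and wall thickness 16 mm (the base is also 16 mm thick). The base covers the whole footprint; the four walls stand on the base, with the y-facing walls full-width and the x-facing walls fitting between their inner faces.

B is a door frame. The clear opening is 769 mm wide and 1973 mm high. Two 81 mm wide jambs, 154 mm deep, stand either side of the opening from the floor to the top of the opening. A 51 mm thick head sits across the top of both jambs, spanning the full outside width of the frame.

The door frame is against the open box's +x side, with their −y faces flush.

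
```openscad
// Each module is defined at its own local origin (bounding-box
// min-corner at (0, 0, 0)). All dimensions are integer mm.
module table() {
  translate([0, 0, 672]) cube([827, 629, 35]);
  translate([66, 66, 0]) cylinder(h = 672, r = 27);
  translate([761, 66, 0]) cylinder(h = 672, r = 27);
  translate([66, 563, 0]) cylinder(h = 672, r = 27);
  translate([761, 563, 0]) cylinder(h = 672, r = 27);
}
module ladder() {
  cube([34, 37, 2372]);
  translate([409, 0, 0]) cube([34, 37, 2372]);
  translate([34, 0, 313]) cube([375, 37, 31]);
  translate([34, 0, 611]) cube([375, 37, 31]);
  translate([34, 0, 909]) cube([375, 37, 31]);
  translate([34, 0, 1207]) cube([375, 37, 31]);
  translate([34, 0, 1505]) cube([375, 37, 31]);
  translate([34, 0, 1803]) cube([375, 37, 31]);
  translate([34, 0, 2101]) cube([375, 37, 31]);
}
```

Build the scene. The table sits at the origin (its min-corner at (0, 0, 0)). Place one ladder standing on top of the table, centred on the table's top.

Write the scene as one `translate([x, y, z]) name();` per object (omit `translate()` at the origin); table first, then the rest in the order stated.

table();
translate([192, 296, 707]) ladder();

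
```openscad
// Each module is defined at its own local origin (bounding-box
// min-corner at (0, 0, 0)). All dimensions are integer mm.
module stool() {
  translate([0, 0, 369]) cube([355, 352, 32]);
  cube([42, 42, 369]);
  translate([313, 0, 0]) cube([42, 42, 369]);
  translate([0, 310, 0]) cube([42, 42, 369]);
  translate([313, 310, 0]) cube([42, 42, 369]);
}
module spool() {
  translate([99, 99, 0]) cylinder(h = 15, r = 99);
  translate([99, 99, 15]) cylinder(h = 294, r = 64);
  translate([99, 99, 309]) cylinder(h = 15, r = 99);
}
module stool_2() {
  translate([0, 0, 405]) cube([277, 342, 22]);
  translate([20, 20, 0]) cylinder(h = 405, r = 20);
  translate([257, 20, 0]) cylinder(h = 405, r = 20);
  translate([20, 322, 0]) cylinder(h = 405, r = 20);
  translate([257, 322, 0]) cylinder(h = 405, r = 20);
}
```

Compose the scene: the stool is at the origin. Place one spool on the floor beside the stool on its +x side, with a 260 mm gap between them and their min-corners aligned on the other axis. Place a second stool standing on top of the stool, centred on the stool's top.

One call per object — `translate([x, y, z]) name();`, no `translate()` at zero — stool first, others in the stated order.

stool();
translate([615, 0, 0]) spool();
translate([39, 5, 401]) stool_2();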